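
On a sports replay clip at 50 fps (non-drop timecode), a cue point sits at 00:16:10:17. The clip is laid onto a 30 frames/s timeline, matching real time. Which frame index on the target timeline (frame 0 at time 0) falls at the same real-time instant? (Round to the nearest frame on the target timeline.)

frame 29110

Source frame index: (0×3600 + 16×60 + 10) × 50 + 17 = 48517.
Real time: 48517 / (50) = 48517/50 s.
Target frame: (48517/50) × (30) = 145551/5 ≈ 29110.200 → 29110.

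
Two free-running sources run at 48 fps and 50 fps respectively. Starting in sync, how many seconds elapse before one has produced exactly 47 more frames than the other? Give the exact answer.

The gap grows by |50 − 48| = 2 frames per second.
Time for a 47-frame gap: 47 ÷ (2) = 23.5 s.

23.5 seconds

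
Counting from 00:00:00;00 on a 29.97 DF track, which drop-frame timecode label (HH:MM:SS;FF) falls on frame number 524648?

04:51:45;22

Ten DF minutes hold 17982 frames, so frame 524648 lies in block 29 (frames 521478–539459) with 3170 frames into that block.
The block's first minute is 1800 frames and the rest 1798 each; 3170 frames reaches minute 1, so 29 × 18 + 1 × 2 = 524 labels have been skipped so far.
Adding those back, label number 524648 + 524 = 525172 at 30 labels/s is 17505 s + 22 f = 4 h 51 min 45 s frame 22, i.e. 04:51:45;22.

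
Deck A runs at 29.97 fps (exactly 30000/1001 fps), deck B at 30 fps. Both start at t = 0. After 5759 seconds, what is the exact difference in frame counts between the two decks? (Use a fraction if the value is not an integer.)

13290/77 frames

A emits 30000/1001 × 5759 = 13290000/77 frames; B emits 30 × 5759 = 172770.
Difference = 13290/77 frames (≈ 172.5974); B is ahead of A.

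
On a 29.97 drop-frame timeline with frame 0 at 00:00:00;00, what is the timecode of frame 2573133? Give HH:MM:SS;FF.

Ten DF minutes hold 17982 frames, so frame 2573133 lies in block 143 (frames 2571426–2589407) with 1707 frames into that block.
The block's first minute is 1800 frames and the rest 1798 each; 1707 frames reaches minute 0, so 143 × 18 + 0 × 2 = 2574 labels have been skipped so far.
Adding those back, label number 2573133 + 2574 = 2575707 at 30 labels/s is 85856 s + 27 f = 23 h 50 min 56 s frame 27, i.e. 23:50:56;27.

23:50:56;27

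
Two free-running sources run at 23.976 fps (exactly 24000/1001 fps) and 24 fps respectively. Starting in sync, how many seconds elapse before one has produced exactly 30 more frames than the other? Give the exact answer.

1251.25 seconds

The gap grows by |24 − 24000/1001| = 24/1001 frames per second.
Time for a 30-frame gap: 30 ÷ (24/1001) = 1251.25 s.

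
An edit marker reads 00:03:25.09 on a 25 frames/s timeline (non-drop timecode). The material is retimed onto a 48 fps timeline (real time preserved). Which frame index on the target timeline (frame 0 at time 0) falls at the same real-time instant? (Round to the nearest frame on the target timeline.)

frame 9857

Source frame index: (0×3600 + 3×60 + 25) × 25 + 9 = 5134.
Real time: 5134 / (25) = 5134/25 s.
Target frame: (5134/25) × (48) = 246432/25 ≈ 9857.280 → 9857.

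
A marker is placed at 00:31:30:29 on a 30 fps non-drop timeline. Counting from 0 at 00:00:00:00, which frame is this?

Total seconds to the label: (0 × 3600 + 31 × 60 + 30) = 1890.
Frame index = 1890 × 30 + 29 = 56729.

frame 56729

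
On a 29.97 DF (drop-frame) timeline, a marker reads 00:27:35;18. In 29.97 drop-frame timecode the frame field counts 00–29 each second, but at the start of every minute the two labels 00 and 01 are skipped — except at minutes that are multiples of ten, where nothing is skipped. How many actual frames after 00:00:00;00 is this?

49618

As if non-drop at 30 labels/s: (0 × 3600 + 27 × 60 + 35) × 30 + 18 = 49668.
Minute boundaries passed: 27; those not divisible by 10: 27 − 2 = 25; dropped labels = 2 × 25 = 50.
Actual frame index = 49668 − 50 = 49618.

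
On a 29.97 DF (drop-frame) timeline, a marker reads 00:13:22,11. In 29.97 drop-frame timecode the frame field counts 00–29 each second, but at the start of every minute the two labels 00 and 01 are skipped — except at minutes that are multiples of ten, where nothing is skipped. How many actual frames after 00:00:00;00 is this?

Complete 10-minute blocks: 1, each 17982 frames → 17982.
Remaining 3 whole minutes in the current block: 1800 + 2 × 1798 = 5396 frames.
Within the current minute: 22 × 30 + 11 − 2 = 669 (labels ;00/;01 skipped at this minute). Total = 17982 + 5396 + 669 = 24047.

24047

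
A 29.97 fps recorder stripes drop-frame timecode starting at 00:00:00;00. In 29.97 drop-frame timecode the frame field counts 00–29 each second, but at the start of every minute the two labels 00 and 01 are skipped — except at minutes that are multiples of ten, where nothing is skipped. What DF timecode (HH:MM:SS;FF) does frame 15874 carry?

00:08:49;20

Ten DF minutes hold 17982 frames, so frame 15874 lies in block 0 (frames 0–17981) with 15874 frames into that block.
The block's first minute is 1800 frames and the rest 1798 each; 15874 frames reaches minute 8, so 0 × 18 + 8 × 2 = 16 labels have been skipped so far.
Adding those back, label number 15874 + 16 = 15890 at 30 labels/s is 529 s + 20 f = 0 h 8 min 49 s frame 20, i.e. 00:08:49;20.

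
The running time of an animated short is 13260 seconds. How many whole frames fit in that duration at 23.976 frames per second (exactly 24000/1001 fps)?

Frames = 13260 × 24000/1001 = 24480000/77 ≈ 317922.0779.
Complete frames: 317922.

317922 frames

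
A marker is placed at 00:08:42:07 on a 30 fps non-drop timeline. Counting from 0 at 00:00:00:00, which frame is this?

Total seconds to the label: (0 × 3600 + 8 × 60 + 42) = 522.
Frame index = 522 × 30 + 7 = 15667.

15667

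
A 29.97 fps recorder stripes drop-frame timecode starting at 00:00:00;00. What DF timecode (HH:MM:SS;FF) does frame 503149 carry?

Each 10-minute DF block holds 10 × 60 × 30 − 9 × 2 = 17982 frames. 503149 ÷ 17982 → 27 full blocks, remainder 17635.
Within the partial block the first minute is 1800 frames and each further minute 1798, so 9 further minute boundaries passed. Total skipped labels = 18 × 27 + 2 × 9 = 504.
Non-drop label index = 503149 + 504 = 503653; at 30 labels/s that is 04:39:48:13, i.e. DF 04:39:48;13.

04:39:48;13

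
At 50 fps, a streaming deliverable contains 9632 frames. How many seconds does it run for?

192.64 seconds

Running time = 9632 / (50) = 192.64 s.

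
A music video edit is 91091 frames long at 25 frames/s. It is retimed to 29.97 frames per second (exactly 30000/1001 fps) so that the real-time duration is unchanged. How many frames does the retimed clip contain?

109200 frames

Target frames = source frames × (target rate / source rate) = 91091 × (30000/1001)/(25) = 91091 × 1200/1001 = 109200.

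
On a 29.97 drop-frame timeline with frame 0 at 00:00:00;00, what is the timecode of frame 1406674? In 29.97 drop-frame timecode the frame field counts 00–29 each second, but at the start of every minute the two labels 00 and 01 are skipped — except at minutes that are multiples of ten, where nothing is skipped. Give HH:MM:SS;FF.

13:02:16;02

Each 10-minute DF block holds 10 × 60 × 30 − 9 × 2 = 17982 frames. 1406674 ÷ 17982 → 78 full blocks, remainder 4078.
Within the partial block the first minute is 1800 frames and each further minute 1798, so 2 further minute boundaries passed. Total skipped labels = 18 × 78 + 2 × 2 = 1408.
Non-drop label index = 1406674 + 1408 = 1408082; at 30 labels/s that is 13:02:16:02, i.e. DF 13:02:16;02.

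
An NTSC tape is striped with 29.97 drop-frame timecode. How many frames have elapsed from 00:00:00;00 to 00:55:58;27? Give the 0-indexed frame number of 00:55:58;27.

100667

As if non-drop at 30 labels/s: (0 × 3600 + 55 × 60 + 58) × 30 + 27 = 100767.
Minute boundaries passed: 55; those not divisible by 10: 55 − 5 = 50; dropped labels = 2 × 50 = 100.
Actual frame index = 100767 − 100 = 100667.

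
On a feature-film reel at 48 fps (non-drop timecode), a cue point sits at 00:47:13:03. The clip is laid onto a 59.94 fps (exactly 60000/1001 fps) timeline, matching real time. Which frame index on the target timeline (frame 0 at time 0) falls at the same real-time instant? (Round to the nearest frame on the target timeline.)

Source frame index: (0×3600 + 47×60 + 13) × 48 + 3 = 135987.
Real time: 135987 / (48) = 45329/16 s.
Target frame: (45329/16) × (60000/1001) = 169983750/1001 ≈ 169813.936 → 169814.

frame 169814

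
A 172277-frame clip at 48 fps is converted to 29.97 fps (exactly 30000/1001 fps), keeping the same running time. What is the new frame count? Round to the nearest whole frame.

107566 frames

Frames at target rate = 172277 × (30000/1001) / (48) = 15381875/143 ≈ 107565.559.
Nearest whole frame: 107566.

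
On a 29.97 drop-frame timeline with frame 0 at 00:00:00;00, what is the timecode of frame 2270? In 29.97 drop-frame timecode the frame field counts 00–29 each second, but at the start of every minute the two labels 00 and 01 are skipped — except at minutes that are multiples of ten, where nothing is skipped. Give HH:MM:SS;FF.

00:01:15;22

Ten DF minutes hold 17982 frames, so frame 2270 lies in block 0 (frames 0–17981) with 2270 frames into that block.
The block's first minute is 1800 frames and the rest 1798 each; 2270 frames reaches minute 1, so 0 × 18 + 1 × 2 = 2 labels have been skipped so far.
Adding those back, label number 2270 + 2 = 2272 at 30 labels/s is 75 s + 22 f = 0 h 1 min 15 s frame 22, i.e. 00:01:15;22.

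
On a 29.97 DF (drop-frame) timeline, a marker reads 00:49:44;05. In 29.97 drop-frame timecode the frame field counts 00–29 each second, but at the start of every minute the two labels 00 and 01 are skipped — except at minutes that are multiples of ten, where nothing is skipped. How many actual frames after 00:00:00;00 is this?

89435

As if non-drop at 30 labels/s: (0 × 3600 + 49 × 60 + 44) × 30 + 5 = 89525.
Minute boundaries passed: 49; those not divisible by 10: 49 − 4 = 45; dropped labels = 2 × 45 = 90.
Actual frame index = 89525 − 90 = 89435.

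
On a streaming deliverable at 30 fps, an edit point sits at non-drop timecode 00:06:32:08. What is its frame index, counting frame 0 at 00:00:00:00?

11768

Total seconds to the label: (0 × 3600 + 6 × 60 + 32) = 392.
Frame index = 392 × 30 + 8 = 11768.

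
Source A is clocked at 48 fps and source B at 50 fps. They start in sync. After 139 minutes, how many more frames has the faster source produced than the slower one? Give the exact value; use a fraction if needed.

16680 frames

139 min = 8340 s.
A emits 48 × 8340 = 400320 frames; B emits 50 × 8340 = 417000.
Difference = 16680 frames; B is ahead of A.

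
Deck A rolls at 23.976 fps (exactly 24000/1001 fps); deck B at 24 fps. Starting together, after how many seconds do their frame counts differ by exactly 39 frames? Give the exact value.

The gap grows by |24 − 24000/1001| = 24/1001 frames per second.
Time for a 39-frame gap: 39 ÷ (24/1001) = 1626.625 s.

1626.625 seconds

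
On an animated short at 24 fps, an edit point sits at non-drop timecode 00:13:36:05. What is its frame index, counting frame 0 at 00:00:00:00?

19589

Total seconds to the label: (0 × 3600 + 13 × 60 + 36) = 816.
Frame index = 816 × 24 + 5 = 19589.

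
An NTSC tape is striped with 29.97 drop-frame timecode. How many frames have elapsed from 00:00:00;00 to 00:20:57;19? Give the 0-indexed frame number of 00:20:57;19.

As if non-drop at 30 labels/s: (0 × 3600 + 20 × 60 + 57) × 30 + 19 = 37729.
Minute boundaries passed: 20; those not divisible by 10: 20 − 2 = 18; dropped labels = 2 × 18 = 36.
Actual frame index = 37729 − 36 = 37693.

37693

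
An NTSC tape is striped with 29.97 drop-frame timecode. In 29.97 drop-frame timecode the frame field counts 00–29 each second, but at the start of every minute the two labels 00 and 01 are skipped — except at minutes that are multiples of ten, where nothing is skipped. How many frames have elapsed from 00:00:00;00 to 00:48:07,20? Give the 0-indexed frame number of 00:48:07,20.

As if non-drop at 30 labels/s: (0 × 3600 + 48 × 60 + 7) × 30 + 20 = 86630.
Minute boundaries passed: 48; those not divisible by 10: 48 − 4 = 44; dropped labels = 2 × 44 = 88.
Actual frame index = 86630 − 88 = 86542.

86542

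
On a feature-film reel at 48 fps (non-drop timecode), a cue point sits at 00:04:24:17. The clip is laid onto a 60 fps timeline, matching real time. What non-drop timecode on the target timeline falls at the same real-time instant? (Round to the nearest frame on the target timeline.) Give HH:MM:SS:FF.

00:04:24:21

Source frame index: (0×3600 + 4×60 + 24) × 48 + 17 = 12689.
Real time: 12689 / (48) = 12689/48 s.
Target frame: (12689/48) × (60) = 63445/4 ≈ 15861.250 → 15861.
At 60 labels/s: frame 15861 → 00:04:24:21.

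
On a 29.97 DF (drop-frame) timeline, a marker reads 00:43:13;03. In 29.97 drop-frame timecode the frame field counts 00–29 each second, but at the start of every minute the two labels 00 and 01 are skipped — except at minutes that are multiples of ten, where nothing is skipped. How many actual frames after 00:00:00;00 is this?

As if non-drop at 30 labels/s: (0 × 3600 + 43 × 60 + 13) × 30 + 3 = 77793.
Minute boundaries passed: 43; those not divisible by 10: 43 − 4 = 39; dropped labels = 2 × 39 = 78.
Actual frame index = 77793 − 78 = 77715.

77715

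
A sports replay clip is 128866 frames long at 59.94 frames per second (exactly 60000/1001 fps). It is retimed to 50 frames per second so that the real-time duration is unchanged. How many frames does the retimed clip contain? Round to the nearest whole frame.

107496 frames

Frames at target rate = 128866 × (50) / (60000/1001) = 64497433/600 ≈ 107495.722.
Nearest whole frame: 107496.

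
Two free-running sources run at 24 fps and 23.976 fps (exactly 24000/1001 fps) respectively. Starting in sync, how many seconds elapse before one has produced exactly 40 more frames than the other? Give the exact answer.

5005/3 seconds

The gap grows by |24000/1001 − 24| = 24/1001 frames per second.
Time for a 40-frame gap: 40 ÷ (24/1001) = 5005/3 s.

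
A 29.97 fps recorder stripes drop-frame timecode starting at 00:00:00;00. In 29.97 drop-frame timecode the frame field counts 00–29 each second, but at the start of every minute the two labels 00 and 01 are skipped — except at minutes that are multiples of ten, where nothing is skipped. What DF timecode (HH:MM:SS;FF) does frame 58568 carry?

Each 10-minute DF block holds 10 × 60 × 30 − 9 × 2 = 17982 frames. 58568 ÷ 17982 → 3 full blocks, remainder 4622.
Within the partial block the first minute is 1800 frames and each further minute 1798, so 2 further minute boundaries passed. Total skipped labels = 18 × 3 + 2 × 2 = 58.
Non-drop label index = 58568 + 58 = 58626; at 30 labels/s that is 00:32:34:06, i.e. DF 00:32:34;06.

00:32:34;06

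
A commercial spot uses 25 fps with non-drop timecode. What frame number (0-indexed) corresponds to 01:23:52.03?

Total seconds to the label: (1 × 3600 + 23 × 60 + 52) = 5032.
Frame index = 5032 × 25 + 3 = 125803.

frame 125803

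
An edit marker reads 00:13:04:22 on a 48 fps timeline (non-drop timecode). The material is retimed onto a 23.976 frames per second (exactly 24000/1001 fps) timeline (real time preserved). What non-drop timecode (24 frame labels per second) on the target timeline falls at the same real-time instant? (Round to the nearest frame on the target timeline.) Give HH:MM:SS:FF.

Source frame index: (0×3600 + 13×60 + 4) × 48 + 22 = 37654.
Real time: 37654 / (48) = 18827/24 s.
Target frame: (18827/24) × (24000/1001) = 18827000/1001 ≈ 18808.192 → 18808.
At 24 labels/s: frame 18808 → 00:13:03:16.

00:13:03:16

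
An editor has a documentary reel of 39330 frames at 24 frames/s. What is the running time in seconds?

1638.75 seconds

Running time = 39330 / (24) = 1638.75 s.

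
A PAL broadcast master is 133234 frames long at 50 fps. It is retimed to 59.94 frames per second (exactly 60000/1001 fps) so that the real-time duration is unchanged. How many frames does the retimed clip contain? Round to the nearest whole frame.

159721 frames

Frames at target rate = 133234 × (60000/1001) / (50) = 159880800/1001 ≈ 159721.079.
Nearest whole frame: 159721.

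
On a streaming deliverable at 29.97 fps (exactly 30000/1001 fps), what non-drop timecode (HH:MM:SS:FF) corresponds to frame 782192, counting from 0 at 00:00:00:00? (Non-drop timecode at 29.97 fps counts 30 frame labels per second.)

782192 ÷ 30 = 26073 full seconds, remainder 2 frames.
26073 s = 7 h 14 min 33 s.
Timecode: 07:14:33:02.

07:14:33:02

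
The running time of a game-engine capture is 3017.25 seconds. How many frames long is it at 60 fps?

Frames = 3017.25 × 60 = 181035.

181035 frames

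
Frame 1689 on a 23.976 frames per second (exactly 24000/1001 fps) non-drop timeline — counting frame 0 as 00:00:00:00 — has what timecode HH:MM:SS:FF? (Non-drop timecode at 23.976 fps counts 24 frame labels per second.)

1689 ÷ 24 = 70 full seconds, remainder 9 frames.
70 s = 0 h 1 min 10 s.
Timecode: 00:01:10:09.

00:01:10:09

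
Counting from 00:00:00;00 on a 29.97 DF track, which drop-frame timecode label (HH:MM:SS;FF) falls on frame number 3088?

Ten DF minutes hold 17982 frames, so frame 3088 lies in block 0 (frames 0–17981) with 3088 frames into that block.
The block's first minute is 1800 frames and the rest 1798 each; 3088 frames reaches minute 1, so 0 × 18 + 1 × 2 = 2 labels have been skipped so far.
Adding those back, label number 3088 + 2 = 3090 at 30 labels/s is 103 s + 0 f = 0 h 1 min 43 s frame 0, i.e. 00:01:43;00.

00:01:43;00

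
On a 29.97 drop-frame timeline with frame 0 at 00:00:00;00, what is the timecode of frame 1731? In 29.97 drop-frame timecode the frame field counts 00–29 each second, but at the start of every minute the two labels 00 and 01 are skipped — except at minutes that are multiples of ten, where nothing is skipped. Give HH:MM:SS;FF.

00:00:57;21

Ten DF minutes hold 17982 frames, so frame 1731 lies in block 0 (frames 0–17981) with 1731 frames into that block.
The block's first minute is 1800 frames and the rest 1798 each; 1731 frames reaches minute 0, so 0 × 18 + 0 × 2 = 0 labels have been skipped so far.
Adding those back, label number 1731 + 0 = 1731 at 30 labels/s is 57 s + 21 f = 0 h 0 min 57 s frame 21, i.e. 00:00:57;21.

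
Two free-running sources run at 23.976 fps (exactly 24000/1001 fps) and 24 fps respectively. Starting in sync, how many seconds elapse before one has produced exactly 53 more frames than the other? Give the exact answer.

The gap grows by |24 − 24000/1001| = 24/1001 frames per second.
Time for a 53-frame gap: 53 ÷ (24/1001) = 53053/24 s.

53053/24 seconds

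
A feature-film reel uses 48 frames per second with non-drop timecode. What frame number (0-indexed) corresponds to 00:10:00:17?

Total seconds to the label: (0 × 3600 + 10 × 60 + 0) = 600.
Frame index = 600 × 48 + 17 = 28817.

28817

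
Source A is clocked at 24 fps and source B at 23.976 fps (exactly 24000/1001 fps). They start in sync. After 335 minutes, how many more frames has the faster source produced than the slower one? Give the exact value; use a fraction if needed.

482400/1001 frames

335 min = 20100 s.
A emits 24 × 20100 = 482400 frames; B emits 24000/1001 × 20100 = 482400000/1001.
Difference = 482400/1001 frames (≈ 481.9181); B is behind A.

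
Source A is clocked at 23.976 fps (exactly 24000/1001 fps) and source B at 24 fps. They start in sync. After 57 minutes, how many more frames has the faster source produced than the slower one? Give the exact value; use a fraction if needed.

82080/1001 frames

57 min = 3420 s.
A emits 24000/1001 × 3420 = 82080000/1001 frames; B emits 24 × 3420 = 82080.
Difference = 82080/1001 frames (≈ 81.9980); B is ahead of A.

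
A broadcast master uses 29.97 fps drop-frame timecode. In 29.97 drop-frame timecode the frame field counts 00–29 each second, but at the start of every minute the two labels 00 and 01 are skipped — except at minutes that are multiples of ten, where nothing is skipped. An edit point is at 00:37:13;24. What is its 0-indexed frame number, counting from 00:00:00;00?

66946

As if non-drop at 30 labels/s: (0 × 3600 + 37 × 60 + 13) × 30 + 24 = 67014.
Minute boundaries passed: 37; those not divisible by 10: 37 − 3 = 34; dropped labels = 2 × 34 = 68.
Actual frame index = 67014 − 68 = 66946.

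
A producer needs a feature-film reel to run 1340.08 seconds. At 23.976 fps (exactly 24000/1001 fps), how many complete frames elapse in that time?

32129 frames

Frames = 1340.08 × 24000/1001 = 4594560/143 ≈ 32129.7902.
Complete frames: 32129.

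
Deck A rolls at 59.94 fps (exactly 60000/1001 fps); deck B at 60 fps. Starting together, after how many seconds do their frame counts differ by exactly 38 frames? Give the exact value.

19019/30 seconds

The gap grows by |60 − 60000/1001| = 60/1001 frames per second.
Time for a 38-frame gap: 38 ÷ (60/1001) = 19019/30 s.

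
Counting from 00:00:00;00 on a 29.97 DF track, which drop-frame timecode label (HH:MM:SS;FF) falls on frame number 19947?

Ten DF minutes hold 17982 frames, so frame 19947 lies in block 1 (frames 17982–35963) with 1965 frames into that block.
The block's first minute is 1800 frames and the rest 1798 each; 1965 frames reaches minute 1, so 1 × 18 + 1 × 2 = 20 labels have been skipped so far.
Adding those back, label number 19947 + 20 = 19967 at 30 labels/s is 665 s + 17 f = 0 h 11 min 5 s frame 17, i.e. 00:11:05;17.

00:11:05;17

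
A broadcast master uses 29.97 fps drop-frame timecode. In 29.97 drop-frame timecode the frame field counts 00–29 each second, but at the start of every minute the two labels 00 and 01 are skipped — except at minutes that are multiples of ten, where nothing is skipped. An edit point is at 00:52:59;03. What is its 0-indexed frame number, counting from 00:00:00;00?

95279

As if non-drop at 30 labels/s: (0 × 3600 + 52 × 60 + 59) × 30 + 3 = 95373.
Minute boundaries passed: 52; those not divisible by 10: 52 − 5 = 47; dropped labels = 2 × 47 = 94.
Actual frame index = 95373 − 94 = 95279.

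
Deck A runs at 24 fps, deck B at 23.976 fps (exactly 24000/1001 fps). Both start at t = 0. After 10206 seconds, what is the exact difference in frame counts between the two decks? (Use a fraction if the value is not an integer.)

A emits 24 × 10206 = 244944 frames; B emits 24000/1001 × 10206 = 34992000/143.
Difference = 34992/143 frames (≈ 244.6993); B is behind A.

34992/143 frames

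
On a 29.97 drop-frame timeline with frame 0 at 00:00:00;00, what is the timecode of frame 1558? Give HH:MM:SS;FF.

Ten DF minutes hold 17982 frames, so frame 1558 lies in block 0 (frames 0–17981) with 1558 frames into that block.
The block's first minute is 1800 frames and the rest 1798 each; 1558 frames reaches minute 0, so 0 × 18 + 0 × 2 = 0 labels have been skipped so far.
Adding those back, label number 1558 + 0 = 1558 at 30 labels/s is 51 s + 28 f = 0 h 0 min 51 s frame 28, i.e. 00:00:51;28.

00:00:51;28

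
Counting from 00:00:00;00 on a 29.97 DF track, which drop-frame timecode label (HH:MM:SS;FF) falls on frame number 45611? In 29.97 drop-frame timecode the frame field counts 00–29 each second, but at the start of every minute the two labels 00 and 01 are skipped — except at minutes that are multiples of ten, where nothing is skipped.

00:25:21;27

Ten DF minutes hold 17982 frames, so frame 45611 lies in block 2 (frames 35964–53945) with 9647 frames into that block.
The block's first minute is 1800 frames and the rest 1798 each; 9647 frames reaches minute 5, so 2 × 18 + 5 × 2 = 46 labels have been skipped so far.
Adding those back, label number 45611 + 46 = 45657 at 30 labels/s is 1521 s + 27 f = 0 h 25 min 21 s frame 27, i.e. 00:25:21;27.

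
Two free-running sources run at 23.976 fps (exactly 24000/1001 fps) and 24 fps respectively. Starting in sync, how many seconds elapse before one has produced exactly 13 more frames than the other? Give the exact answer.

13013/24 seconds

The gap grows by |24 − 24000/1001| = 24/1001 frames per second.
Time for a 13-frame gap: 13 ÷ (24/1001) = 13013/24 s.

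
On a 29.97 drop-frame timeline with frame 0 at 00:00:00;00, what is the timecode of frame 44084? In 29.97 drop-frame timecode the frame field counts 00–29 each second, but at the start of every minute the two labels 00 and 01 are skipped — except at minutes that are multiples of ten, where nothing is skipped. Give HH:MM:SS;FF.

00:24:30;28

Each 10-minute DF block holds 10 × 60 × 30 − 9 × 2 = 17982 frames. 44084 ÷ 17982 → 2 full blocks, remainder 8120.
Within the partial block the first minute is 1800 frames and each further minute 1798, so 4 further minute boundaries passed. Total skipped labels = 18 × 2 + 2 × 4 = 44.
Non-drop label index = 44084 + 44 = 44128; at 30 labels/s that is 00:24:30:28, i.e. DF 00:24:30;28.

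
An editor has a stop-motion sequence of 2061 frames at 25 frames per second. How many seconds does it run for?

82.44 seconds

Running time = 2061 / (25) = 82.44 s.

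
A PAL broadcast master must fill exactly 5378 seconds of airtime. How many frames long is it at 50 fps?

268900 frames

Frames = 5378 × 50 = 268900.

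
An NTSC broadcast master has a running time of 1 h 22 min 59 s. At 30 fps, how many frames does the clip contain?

1 h 22 min 59 s = 4979 s.
Frames = 4979 × 30 = 149370.

149370 frames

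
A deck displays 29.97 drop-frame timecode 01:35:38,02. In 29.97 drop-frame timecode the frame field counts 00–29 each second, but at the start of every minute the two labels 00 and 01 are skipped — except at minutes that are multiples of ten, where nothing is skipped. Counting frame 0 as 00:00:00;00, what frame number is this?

171970

Complete 10-minute blocks: 9, each 17982 frames → 161838.
Remaining 5 whole minutes in the current block: 1800 + 4 × 1798 = 8992 frames.
Within the current minute: 38 × 30 + 2 − 2 = 1140 (labels ;00/;01 skipped at this minute). Total = 161838 + 8992 + 1140 = 171970.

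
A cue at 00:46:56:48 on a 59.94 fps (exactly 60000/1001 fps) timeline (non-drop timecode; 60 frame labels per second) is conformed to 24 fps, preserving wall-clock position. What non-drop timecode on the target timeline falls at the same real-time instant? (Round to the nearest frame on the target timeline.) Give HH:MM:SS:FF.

00:46:59:15

Source frame index: (0×3600 + 46×60 + 56) × 60 + 48 = 169008.
Real time: 169008 / (60000/1001) = 3524521/1250 s.
Target frame: (3524521/1250) × (24) = 42294252/625 ≈ 67670.803 → 67671.
At 24 labels/s: frame 67671 → 00:46:59:15.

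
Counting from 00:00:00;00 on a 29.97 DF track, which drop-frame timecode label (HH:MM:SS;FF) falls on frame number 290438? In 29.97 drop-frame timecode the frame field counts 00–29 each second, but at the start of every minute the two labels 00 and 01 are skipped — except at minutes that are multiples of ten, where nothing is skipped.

02:41:30;28

Each 10-minute DF block holds 10 × 60 × 30 − 9 × 2 = 17982 frames. 290438 ÷ 17982 → 16 full blocks, remainder 2726.
Within the partial block the first minute is 1800 frames and each further minute 1798, so 1 further minute boundary passed. Total skipped labels = 18 × 16 + 2 × 1 = 290.
Non-drop label index = 290438 + 290 = 290728; at 30 labels/s that is 02:41:30:28, i.e. DF 02:41:30;28.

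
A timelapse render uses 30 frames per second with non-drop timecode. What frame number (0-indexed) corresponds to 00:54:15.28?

97678

Total seconds to the label: (0 × 3600 + 54 × 60 + 15) = 3255.
Frame index = 3255 × 30 + 28 = 97678.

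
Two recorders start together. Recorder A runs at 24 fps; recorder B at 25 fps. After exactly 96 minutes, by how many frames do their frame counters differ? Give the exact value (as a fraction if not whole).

96 min = 5760 s.
A emits 24 × 5760 = 138240 frames; B emits 25 × 5760 = 144000.
Difference = 5760 frames; B is ahead of A.

5760 frames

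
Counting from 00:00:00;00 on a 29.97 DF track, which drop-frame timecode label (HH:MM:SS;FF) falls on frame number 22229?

Ten DF minutes hold 17982 frames, so frame 22229 lies in block 1 (frames 17982–35963) with 4247 frames into that block.
The block's first minute is 1800 frames and the rest 1798 each; 4247 frames reaches minute 2, so 1 × 18 + 2 × 2 = 22 labels have been skipped so far.
Adding those back, label number 22229 + 22 = 22251 at 30 labels/s is 741 s + 21 f = 0 h 12 min 21 s frame 21, i.e. 00:12:21;21.

00:12:21;21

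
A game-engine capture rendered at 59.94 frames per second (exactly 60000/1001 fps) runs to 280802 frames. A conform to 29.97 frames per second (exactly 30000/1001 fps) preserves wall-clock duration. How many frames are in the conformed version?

140401 frames

Target frames = source frames × (target rate / source rate) = 280802 × (30000/1001)/(60000/1001) = 280802 × 1/2 = 140401.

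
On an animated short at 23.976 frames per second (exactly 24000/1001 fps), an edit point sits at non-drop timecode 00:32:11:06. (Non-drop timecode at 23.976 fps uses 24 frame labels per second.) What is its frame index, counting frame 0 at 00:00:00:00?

46350

Total seconds to the label: (0 × 3600 + 32 × 60 + 11) = 1931.
Frame index = 1931 × 24 + 6 = 46350.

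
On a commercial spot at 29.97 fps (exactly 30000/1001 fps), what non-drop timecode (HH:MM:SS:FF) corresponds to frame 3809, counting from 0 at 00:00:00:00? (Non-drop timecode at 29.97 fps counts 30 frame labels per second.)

3809 ÷ 30 = 126 full seconds, remainder 29 frames.
126 s = 0 h 2 min 6 s.
Timecode: 00:02:06:29.

00:02:06:29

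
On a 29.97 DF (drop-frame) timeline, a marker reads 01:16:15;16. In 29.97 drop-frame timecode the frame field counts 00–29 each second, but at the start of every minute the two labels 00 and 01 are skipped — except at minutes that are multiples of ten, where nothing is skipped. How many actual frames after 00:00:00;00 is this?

As if non-drop at 30 labels/s: (1 × 3600 + 16 × 60 + 15) × 30 + 16 = 137266.
Minute boundaries passed: 76; those not divisible by 10: 76 − 7 = 69; dropped labels = 2 × 69 = 138.
Actual frame index = 137266 − 138 = 137128.

137128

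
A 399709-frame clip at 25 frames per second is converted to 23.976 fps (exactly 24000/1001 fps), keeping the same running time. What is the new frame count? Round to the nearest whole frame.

Frames at target rate = 399709 × (24000/1001) / (25) = 383720640/1001 ≈ 383337.303.
Nearest whole frame: 383337.

383337 frames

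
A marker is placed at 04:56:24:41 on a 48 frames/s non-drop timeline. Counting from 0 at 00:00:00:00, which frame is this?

853673

Total seconds to the label: (4 × 3600 + 56 × 60 + 24) = 17784.
Frame index = 17784 × 48 + 41 = 853673.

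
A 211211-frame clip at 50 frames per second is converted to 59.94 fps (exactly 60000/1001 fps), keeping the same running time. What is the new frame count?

Target frames = source frames × (target rate / source rate) = 211211 × (60000/1001)/(50) = 211211 × 1200/1001 = 253200.

253200 frames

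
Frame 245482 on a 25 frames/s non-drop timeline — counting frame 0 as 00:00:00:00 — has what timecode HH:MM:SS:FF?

02:43:39:07

245482 ÷ 25 = 9819 full seconds, remainder 7 frames.
9819 s = 2 h 43 min 39 s.
Timecode: 02:43:39:07.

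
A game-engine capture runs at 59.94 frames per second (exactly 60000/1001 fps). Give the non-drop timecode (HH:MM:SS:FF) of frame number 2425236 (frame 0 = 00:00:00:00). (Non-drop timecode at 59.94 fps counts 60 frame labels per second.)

11:13:40:36

2425236 ÷ 60 = 40420 full seconds, remainder 36 frames.
40420 s = 11 h 13 min 40 s.
Timecode: 11:13:40:36.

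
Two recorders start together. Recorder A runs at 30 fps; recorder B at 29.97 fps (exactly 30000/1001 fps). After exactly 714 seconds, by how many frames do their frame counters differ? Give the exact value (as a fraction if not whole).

A emits 30 × 714 = 21420 frames; B emits 30000/1001 × 714 = 3060000/143.
Difference = 3060/143 frames (≈ 21.3986); B is behind A.

3060/143 frames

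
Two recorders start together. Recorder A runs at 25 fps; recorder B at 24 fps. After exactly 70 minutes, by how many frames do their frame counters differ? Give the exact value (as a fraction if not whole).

70 min = 4200 s.
A emits 25 × 4200 = 105000 frames; B emits 24 × 4200 = 100800.
Difference = 4200 frames; B is behind A.

4200 frames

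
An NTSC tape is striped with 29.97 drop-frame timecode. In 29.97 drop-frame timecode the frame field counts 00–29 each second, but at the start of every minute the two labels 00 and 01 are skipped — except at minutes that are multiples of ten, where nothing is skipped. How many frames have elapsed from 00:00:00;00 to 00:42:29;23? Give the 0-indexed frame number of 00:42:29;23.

76417

Complete 10-minute blocks: 4, each 17982 frames → 71928.
Remaining 2 whole minutes in the current block: 1800 + 1 × 1798 = 3598 frames.
Within the current minute: 29 × 30 + 23 − 2 = 891 (labels ;00/;01 skipped at this minute). Total = 71928 + 3598 + 891 = 76417.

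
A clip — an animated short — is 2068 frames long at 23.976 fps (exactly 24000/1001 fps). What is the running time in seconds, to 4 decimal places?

Running time = 2068 × 1001/24000 = 517517/6000 s ≈ 86.2528 s.

86.2528 seconds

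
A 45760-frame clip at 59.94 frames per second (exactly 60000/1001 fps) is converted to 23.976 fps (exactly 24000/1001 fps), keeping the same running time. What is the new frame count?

Target frames = source frames × (target rate / source rate) = 45760 × (24000/1001)/(60000/1001) = 45760 × 2/5 = 18304.

18304 frames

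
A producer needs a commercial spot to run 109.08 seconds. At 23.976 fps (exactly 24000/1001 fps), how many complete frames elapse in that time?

Frames = 109.08 × 24000/1001 = 2617920/1001 ≈ 2615.3047.
Complete frames: 2615.

2615 frames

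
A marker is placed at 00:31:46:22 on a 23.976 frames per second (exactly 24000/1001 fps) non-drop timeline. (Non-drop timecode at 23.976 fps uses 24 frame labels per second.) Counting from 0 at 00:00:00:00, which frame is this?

Total seconds to the label: (0 × 3600 + 31 × 60 + 46) = 1906.
Frame index = 1906 × 24 + 22 = 45766.

45766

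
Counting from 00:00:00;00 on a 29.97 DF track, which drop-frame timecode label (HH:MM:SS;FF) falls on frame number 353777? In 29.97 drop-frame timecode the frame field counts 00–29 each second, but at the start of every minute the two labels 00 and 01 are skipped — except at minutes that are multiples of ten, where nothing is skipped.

03:16:44;11

Ten DF minutes hold 17982 frames, so frame 353777 lies in block 19 (frames 341658–359639) with 12119 frames into that block.
The block's first minute is 1800 frames and the rest 1798 each; 12119 frames reaches minute 6, so 19 × 18 + 6 × 2 = 354 labels have been skipped so far.
Adding those back, label number 353777 + 354 = 354131 at 30 labels/s is 11804 s + 11 f = 3 h 16 min 44 s frame 11, i.e. 03:16:44;11.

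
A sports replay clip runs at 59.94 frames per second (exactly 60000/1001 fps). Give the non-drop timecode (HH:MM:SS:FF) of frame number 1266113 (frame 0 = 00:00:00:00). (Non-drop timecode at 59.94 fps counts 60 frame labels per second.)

05:51:41:53

1266113 ÷ 60 = 21101 full seconds, remainder 53 frames.
21101 s = 5 h 51 min 41 s.
Timecode: 05:51:41:53.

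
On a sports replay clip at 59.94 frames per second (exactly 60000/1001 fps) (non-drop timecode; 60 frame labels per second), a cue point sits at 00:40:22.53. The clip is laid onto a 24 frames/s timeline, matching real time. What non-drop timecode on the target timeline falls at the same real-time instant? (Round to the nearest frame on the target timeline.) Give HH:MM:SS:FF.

00:40:25:07

Source frame index: (0×3600 + 40×60 + 22) × 60 + 53 = 145373.
Real time: 145373 / (60000/1001) = 145518373/60000 s.
Target frame: (145518373/60000) × (24) = 145518373/2500 ≈ 58207.349 → 58207.
At 24 labels/s: frame 58207 → 00:40:25:07.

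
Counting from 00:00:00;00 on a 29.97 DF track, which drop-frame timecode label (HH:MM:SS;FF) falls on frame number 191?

00:00:06;11

Each 10-minute DF block holds 10 × 60 × 30 − 9 × 2 = 17982 frames. 191 ÷ 17982 → 0 full blocks, remainder 191.
Within the partial block the first minute is 1800 frames and each further minute 1798, so 0 further minute boundaries passed. Total skipped labels = 18 × 0 + 2 × 0 = 0.
Non-drop label index = 191 + 0 = 191; at 30 labels/s that is 00:00:06:11, i.e. DF 00:00:06;11.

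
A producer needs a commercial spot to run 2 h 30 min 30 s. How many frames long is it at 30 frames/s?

2 h 30 min 30 s = 9030 s.
Frames = 9030 × 30 = 270900.

270900 frames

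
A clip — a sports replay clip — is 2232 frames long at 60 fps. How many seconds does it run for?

37.2 seconds

Running time = 2232 / (60) = 37.2 s.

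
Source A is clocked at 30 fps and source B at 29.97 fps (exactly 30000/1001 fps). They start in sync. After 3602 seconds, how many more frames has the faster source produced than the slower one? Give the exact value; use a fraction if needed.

A emits 30 × 3602 = 108060 frames; B emits 30000/1001 × 3602 = 108060000/1001.
Difference = 108060/1001 frames (≈ 107.9520); B is behind A.

108060/1001 frames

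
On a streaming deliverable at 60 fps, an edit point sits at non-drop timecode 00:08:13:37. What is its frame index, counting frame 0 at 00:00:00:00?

frame 29617

Total seconds to the label: (0 × 3600 + 8 × 60 + 13) = 493.
Frame index = 493 × 60 + 37 = 29617.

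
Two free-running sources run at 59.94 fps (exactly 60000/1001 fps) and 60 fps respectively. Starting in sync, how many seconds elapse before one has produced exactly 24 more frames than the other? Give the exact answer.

The gap grows by |60 − 60000/1001| = 60/1001 frames per second.
Time for a 24-frame gap: 24 ÷ (60/1001) = 400.4 s.

400.4 seconds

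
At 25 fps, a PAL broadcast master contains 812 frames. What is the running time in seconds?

32.48 seconds

Running time = 812 / (25) = 32.48 s.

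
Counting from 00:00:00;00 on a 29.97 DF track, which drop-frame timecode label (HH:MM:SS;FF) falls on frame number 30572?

Each 10-minute DF block holds 10 × 60 × 30 − 9 × 2 = 17982 frames. 30572 ÷ 17982 → 1 full block, remainder 12590.
Within the partial block the first minute is 1800 frames and each further minute 1798, so 7 further minute boundaries passed. Total skipped labels = 18 × 1 + 2 × 7 = 32.
Non-drop label index = 30572 + 32 = 30604; at 30 labels/s that is 00:17:00:04, i.e. DF 00:17:00;04.

00:17:00;04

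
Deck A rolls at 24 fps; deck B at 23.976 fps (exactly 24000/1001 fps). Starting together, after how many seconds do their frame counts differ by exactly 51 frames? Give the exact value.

The gap grows by |24000/1001 − 24| = 24/1001 frames per second.
Time for a 51-frame gap: 51 ÷ (24/1001) = 2127.125 s.

2127.125 seconds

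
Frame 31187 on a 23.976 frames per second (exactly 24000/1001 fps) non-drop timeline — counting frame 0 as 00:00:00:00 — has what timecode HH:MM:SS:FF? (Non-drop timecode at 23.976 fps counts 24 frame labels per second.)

31187 ÷ 24 = 1299 full seconds, remainder 11 frames.
1299 s = 0 h 21 min 39 s.
Timecode: 00:21:39:11.

00:21:39:11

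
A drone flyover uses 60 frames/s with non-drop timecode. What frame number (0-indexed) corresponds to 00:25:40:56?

Total seconds to the label: (0 × 3600 + 25 × 60 + 40) = 1540.
Frame index = 1540 × 60 + 56 = 92456.

frame 92456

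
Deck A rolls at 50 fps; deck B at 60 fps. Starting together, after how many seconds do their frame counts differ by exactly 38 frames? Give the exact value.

3.8 seconds

The gap grows by |60 − 50| = 10 frames per second.
Time for a 38-frame gap: 38 ÷ (10) = 3.8 s.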